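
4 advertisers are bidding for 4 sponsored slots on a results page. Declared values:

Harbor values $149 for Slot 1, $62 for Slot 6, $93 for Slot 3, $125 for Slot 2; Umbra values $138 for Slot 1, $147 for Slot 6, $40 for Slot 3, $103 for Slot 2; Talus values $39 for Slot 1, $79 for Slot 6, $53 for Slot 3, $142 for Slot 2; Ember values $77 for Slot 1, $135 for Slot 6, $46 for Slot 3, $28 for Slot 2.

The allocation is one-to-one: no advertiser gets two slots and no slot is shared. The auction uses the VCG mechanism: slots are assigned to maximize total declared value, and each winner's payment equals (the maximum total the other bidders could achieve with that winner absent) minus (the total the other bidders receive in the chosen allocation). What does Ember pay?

Efficient allocation: Harbor→Slot 3 ($93), Umbra→Slot 1 ($138), Talus→Slot 2 ($142), Ember→Slot 6 ($135); total welfare W = $508.
Ember receives Slot 6 at value $135, so the others get W − 135 = $373.
Without Ember: best allocation of the remaining 3 bidders over all 4 slots is Harbor→Slot 1 ($149), Umbra→Slot 6 ($147), Talus→Slot 2 ($142), total $438.
VCG payment = (others' best without Ember) − (others' welfare with Ember) = 438 − 373 = $65.

Ember pays $65.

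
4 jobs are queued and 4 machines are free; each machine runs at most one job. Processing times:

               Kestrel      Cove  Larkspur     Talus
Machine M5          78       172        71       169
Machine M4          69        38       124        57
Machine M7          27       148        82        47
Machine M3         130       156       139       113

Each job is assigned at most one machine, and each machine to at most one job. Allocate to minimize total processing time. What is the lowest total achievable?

This is the linear assignment problem.
Optimal: Kestrel→Machine M7 (27 min), Cove→Machine M4 (38 min), Larkspur→Machine M5 (71 min), Talus→Machine M3 (113 min) — total 27+38+71+113 = 249 min.
Every other assignment is strictly worse.

Minimum total: 249 min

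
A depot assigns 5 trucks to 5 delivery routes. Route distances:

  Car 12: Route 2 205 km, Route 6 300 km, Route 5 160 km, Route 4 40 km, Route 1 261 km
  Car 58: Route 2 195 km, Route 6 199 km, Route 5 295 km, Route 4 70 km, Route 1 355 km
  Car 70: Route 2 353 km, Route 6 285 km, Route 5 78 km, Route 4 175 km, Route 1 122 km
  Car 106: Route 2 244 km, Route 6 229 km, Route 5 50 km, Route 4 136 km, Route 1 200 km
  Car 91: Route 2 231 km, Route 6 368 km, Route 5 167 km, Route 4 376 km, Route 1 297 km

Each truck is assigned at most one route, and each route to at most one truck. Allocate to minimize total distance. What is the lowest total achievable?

Min total: 642 km

This is the linear assignment problem.
Optimal: Car 12→Route 4 (40 km), Car 58→Route 6 (199 km), Car 70→Route 1 (122 km), Car 106→Route 5 (50 km), Car 91→Route 2 (231 km) — total 40+199+122+50+231 = 642 km.
Column-greedy (each route in turn goes to its cheapest remaining truck) gives 839 km, worse by 197.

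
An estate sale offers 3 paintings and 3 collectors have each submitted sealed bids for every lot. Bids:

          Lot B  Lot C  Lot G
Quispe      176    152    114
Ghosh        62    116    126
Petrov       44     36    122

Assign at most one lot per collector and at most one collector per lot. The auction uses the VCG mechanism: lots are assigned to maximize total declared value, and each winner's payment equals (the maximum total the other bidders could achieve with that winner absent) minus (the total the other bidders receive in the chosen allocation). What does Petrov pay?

Petrov pays $10.

Efficient allocation: Quispe→Lot B ($176), Ghosh→Lot C ($116), Petrov→Lot G ($122); total welfare W = $414.
Petrov receives Lot G at value $122, so the others get W − 122 = $292.
Without Petrov: best allocation of the remaining 2 bidders over all 3 lots is Quispe→Lot B ($176), Ghosh→Lot G ($126), total $302.
VCG payment = (others' best without Petrov) − (others' welfare with Petrov) = 302 − 292 = $10.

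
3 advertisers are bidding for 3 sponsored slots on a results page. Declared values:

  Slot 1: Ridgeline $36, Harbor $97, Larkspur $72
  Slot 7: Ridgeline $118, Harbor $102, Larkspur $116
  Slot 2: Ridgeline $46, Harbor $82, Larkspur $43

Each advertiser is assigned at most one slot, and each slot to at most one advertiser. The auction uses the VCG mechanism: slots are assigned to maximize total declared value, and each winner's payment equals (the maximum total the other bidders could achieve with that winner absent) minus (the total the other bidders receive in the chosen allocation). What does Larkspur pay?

Efficient allocation: Ridgeline→Slot 7 ($118), Harbor→Slot 2 ($82), Larkspur→Slot 1 ($72); total welfare W = $272.
Larkspur receives Slot 1 at value $72, so the others get W − 72 = $200.
Without Larkspur: best allocation of the remaining 2 bidders over all 3 slots is Ridgeline→Slot 7 ($118), Harbor→Slot 1 ($97), total $215.
VCG payment = (others' best without Larkspur) − (others' welfare with Larkspur) = 215 − 200 = $15.

Larkspur pays $15.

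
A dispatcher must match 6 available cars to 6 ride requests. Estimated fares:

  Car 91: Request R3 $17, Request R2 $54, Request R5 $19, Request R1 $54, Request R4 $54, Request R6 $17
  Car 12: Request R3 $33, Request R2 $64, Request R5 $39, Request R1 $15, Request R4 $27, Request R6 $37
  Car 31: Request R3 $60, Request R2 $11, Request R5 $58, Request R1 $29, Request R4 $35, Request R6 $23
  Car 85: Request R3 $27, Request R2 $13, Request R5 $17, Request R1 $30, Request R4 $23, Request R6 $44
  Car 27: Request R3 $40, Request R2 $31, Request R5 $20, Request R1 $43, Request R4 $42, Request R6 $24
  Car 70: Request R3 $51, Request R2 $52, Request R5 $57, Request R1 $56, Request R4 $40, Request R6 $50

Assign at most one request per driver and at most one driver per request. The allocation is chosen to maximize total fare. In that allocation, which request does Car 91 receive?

Car 91 receives Request R4.

This is the linear assignment problem.
Optimal: Car 91→Request R4 ($54), Car 12→Request R2 ($64), Car 31→Request R3 ($60), Car 85→Request R6 ($44), Car 27→Request R1 ($43), Car 70→Request R5 ($57) — total 54+64+60+44+43+57 = $322.
Row-greedy (each driver in turn takes its best remaining request) gives $280, worse by 42.
Next-best assignment: Car 91→Request R1, Car 12→Request R2, Car 31→Request R3, Car 85→Request R6, Car 27→Request R4, Car 70→Request R5 = $321.
Swapping Car 91↔Car 31 (Car 91→Request R3 $17, Car 31→Request R4 $35) loses 62.
No other one-to-one assignment exceeds $322.
Car 91's own top request is Request R2 ($54), but forcing Car 91→Request R2 and reassigning the rest optimally gives only $295 — worse by 27.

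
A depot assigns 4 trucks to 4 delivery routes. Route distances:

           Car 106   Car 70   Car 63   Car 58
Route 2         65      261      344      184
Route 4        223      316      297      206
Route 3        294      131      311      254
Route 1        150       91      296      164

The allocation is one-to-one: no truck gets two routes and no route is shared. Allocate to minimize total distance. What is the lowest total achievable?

Optimal: Car 106→Route 2 (65 km), Car 70→Route 3 (131 km), Car 63→Route 4 (297 km), Car 58→Route 1 (164 km) — total 65+131+297+164 = 657 km.
Min-entry greedy (repeatedly take the single cheapest remaining cell) gives 673 km, worse by 16.
Next-best assignment: Car 106→Route 2, Car 70→Route 1, Car 63→Route 3, Car 58→Route 4 = 673 km.
Swapping Car 70↔Car 106 (Car 70→Route 2 261 km, Car 106→Route 3 294 km) adds 359.

Minimum total: 657 km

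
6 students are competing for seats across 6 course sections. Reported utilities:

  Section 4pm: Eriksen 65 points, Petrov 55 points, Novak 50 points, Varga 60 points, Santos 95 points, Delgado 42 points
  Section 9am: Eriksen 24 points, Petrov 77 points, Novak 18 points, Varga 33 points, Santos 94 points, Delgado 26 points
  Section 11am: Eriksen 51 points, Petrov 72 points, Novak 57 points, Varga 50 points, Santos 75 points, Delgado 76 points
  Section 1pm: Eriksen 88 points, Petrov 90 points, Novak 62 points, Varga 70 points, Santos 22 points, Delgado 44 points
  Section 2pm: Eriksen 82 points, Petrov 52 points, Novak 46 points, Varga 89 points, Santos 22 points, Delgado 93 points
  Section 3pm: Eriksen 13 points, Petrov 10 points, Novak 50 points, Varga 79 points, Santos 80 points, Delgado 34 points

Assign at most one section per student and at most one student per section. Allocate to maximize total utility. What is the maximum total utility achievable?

Maximum total: 489 points

Optimal: Eriksen→Section 1pm (88 points), Petrov→Section 9am (77 points), Novak→Section 11am (57 points), Varga→Section 3pm (79 points), Santos→Section 4pm (95 points), Delgado→Section 2pm (93 points) — total 88+77+57+79+95+93 = 489 points.
Column-greedy (each section in turn goes to its best remaining student) gives 475 points, worse by 14.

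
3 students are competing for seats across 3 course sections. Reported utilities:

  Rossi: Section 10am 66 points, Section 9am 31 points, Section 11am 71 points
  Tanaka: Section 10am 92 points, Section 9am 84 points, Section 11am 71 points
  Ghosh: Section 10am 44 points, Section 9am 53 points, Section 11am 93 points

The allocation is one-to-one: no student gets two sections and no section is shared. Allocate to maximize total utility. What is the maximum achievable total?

Maximum total: 243 points

Optimal: Rossi→Section 10am (66 points), Tanaka→Section 9am (84 points), Ghosh→Section 11am (93 points) — total 66+84+93 = 243 points.
Column-greedy (each section in turn goes to its best remaining student) gives 216 points, worse by 27.
Next-best assignment: Rossi→Section 9am, Tanaka→Section 10am, Ghosh→Section 11am = 216 points.
Checked against all permutations: 243 points is optimal.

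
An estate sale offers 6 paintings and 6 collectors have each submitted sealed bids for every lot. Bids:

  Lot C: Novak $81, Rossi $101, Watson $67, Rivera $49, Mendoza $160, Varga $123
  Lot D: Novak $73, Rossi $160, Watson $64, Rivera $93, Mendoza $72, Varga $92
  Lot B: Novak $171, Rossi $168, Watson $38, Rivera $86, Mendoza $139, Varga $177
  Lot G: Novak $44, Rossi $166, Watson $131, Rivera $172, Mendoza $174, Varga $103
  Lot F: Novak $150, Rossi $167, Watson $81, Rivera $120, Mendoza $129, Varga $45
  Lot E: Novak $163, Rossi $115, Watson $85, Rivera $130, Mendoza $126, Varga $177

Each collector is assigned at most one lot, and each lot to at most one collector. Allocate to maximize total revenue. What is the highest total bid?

Optimal: Novak→Lot B ($171), Rossi→Lot D ($160), Watson→Lot F ($81), Rivera→Lot G ($172), Mendoza→Lot C ($160), Varga→Lot E ($177) — total 171+160+81+172+160+177 = $921.
Column-greedy (each lot in turn goes to its best remaining collector) gives $904, worse by 17.
Next-best assignment: Novak→Lot B, Rossi→Lot D, Watson→Lot G, Rivera→Lot F, Mendoza→Lot C, Varga→Lot E = $919.

Maximum total: $921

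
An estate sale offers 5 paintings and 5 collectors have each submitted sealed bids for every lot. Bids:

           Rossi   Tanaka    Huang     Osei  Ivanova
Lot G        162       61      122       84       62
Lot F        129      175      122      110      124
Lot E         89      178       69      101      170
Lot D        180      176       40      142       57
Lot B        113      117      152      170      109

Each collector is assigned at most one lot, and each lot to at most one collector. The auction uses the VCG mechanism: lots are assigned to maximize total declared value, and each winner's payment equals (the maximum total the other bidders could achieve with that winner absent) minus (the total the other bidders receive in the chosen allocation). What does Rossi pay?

Rossi pays $2.

Efficient allocation: Rossi→Lot D ($180), Tanaka→Lot F ($175), Huang→Lot G ($122), Osei→Lot B ($170), Ivanova→Lot E ($170); total welfare W = $817.
Rossi receives Lot D at value $180, so the others get W − 180 = $637.
Without Rossi: best allocation of the remaining 4 bidders over all 5 lots is Tanaka→Lot F ($175), Huang→Lot B ($152), Osei→Lot D ($142), Ivanova→Lot E ($170), total $639.
VCG payment = (others' best without Rossi) − (others' welfare with Rossi) = 639 − 637 = $2.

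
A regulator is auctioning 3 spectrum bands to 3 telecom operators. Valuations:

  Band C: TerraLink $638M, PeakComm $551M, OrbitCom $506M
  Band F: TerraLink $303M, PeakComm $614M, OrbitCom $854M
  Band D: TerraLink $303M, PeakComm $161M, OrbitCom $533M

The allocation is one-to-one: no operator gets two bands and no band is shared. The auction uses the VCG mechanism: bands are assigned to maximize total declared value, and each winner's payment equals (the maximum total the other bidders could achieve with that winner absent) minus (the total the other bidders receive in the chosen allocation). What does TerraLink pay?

TerraLink pays $258M.

Efficient allocation: TerraLink→Band C ($638M), PeakComm→Band F ($614M), OrbitCom→Band D ($533M); total welfare W = $1785M.
TerraLink receives Band C at value $638M, so the others get W − 638 = $1147M.
Without TerraLink: best allocation of the remaining 2 bidders over all 3 bands is PeakComm→Band C ($551M), OrbitCom→Band F ($854M), total $1405M.
VCG payment = (others' best without TerraLink) − (others' welfare with TerraLink) = 1405 − 1147 = $258M.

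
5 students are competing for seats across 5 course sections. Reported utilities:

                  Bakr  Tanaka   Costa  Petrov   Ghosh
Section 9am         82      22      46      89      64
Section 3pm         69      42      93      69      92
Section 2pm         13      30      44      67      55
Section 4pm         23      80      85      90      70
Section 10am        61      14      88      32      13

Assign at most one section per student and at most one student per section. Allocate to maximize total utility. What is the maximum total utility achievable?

Maximum total: 409 points

Optimal: Bakr→Section 9am (82 points), Tanaka→Section 4pm (80 points), Costa→Section 10am (88 points), Petrov→Section 2pm (67 points), Ghosh→Section 3pm (92 points) — total 82+80+88+67+92 = 409 points.
Column-greedy (each section in turn goes to its best remaining student) gives 378 points, worse by 31.
Next-best assignment: Bakr→Section 9am, Tanaka→Section 2pm, Costa→Section 10am, Petrov→Section 4pm, Ghosh→Section 3pm = 382 points.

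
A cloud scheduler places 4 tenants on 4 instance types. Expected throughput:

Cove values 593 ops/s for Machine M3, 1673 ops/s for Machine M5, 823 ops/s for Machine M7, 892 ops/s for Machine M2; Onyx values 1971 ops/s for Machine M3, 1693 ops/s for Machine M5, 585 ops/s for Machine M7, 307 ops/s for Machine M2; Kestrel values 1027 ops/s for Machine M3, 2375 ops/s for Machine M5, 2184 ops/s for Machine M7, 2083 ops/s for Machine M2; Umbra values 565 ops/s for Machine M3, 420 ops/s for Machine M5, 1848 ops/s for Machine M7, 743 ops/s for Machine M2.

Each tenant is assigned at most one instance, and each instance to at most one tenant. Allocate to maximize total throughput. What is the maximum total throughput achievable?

Treat this as an assignment problem: match each tenant to one instance.
Optimal: Cove→Machine M5 (1673 ops/s), Onyx→Machine M3 (1971 ops/s), Kestrel→Machine M2 (2083 ops/s), Umbra→Machine M7 (1848 ops/s) — total 1673+1971+2083+1848 = 7575 ops/s.
Row-greedy (each tenant in turn takes its best remaining instance) gives 6571 ops/s, worse by 1004.
Next-best assignment: Cove→Machine M2, Onyx→Machine M3, Kestrel→Machine M5, Umbra→Machine M7 = 7086 ops/s.

Max total: 7575 ops/s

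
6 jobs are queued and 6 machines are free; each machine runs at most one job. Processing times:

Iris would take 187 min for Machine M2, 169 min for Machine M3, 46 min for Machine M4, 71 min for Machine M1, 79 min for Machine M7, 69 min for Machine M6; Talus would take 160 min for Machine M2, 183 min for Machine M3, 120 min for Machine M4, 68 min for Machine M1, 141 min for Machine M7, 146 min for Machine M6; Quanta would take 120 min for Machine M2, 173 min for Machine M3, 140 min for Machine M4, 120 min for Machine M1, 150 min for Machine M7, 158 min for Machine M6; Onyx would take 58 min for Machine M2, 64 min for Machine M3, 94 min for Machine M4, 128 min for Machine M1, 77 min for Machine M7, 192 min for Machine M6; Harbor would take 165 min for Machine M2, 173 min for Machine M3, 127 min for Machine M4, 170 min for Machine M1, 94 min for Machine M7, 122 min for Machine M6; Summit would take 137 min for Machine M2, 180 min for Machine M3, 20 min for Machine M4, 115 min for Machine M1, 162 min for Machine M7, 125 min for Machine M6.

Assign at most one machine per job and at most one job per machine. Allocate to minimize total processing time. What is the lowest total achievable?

Min total: 435 min

Optimal: Iris→Machine M6 (69 min), Talus→Machine M1 (68 min), Quanta→Machine M2 (120 min), Onyx→Machine M3 (64 min), Harbor→Machine M7 (94 min), Summit→Machine M4 (20 min) — total 69+68+120+64+94+20 = 435 min.
Min-entry greedy (repeatedly take the single cheapest remaining cell) gives 482 min, worse by 47.
Swapping Iris↔Talus (Iris→Machine M1 71 min, Talus→Machine M6 146 min) adds 80.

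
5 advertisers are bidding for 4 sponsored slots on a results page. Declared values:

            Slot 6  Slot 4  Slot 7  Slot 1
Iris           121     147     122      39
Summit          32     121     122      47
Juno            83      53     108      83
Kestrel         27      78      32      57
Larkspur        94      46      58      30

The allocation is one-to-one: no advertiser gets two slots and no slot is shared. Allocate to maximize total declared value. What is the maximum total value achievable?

Maximum total: $446

This is the linear assignment problem.
Optimal: Larkspur→Slot 6 ($94), Iris→Slot 4 ($147), Summit→Slot 7 ($122), Juno→Slot 1 ($83) — total 94+147+122+83 = $446.
Swapping Summit↔Juno (Summit→Slot 1 $47, Juno→Slot 7 $108) loses 50.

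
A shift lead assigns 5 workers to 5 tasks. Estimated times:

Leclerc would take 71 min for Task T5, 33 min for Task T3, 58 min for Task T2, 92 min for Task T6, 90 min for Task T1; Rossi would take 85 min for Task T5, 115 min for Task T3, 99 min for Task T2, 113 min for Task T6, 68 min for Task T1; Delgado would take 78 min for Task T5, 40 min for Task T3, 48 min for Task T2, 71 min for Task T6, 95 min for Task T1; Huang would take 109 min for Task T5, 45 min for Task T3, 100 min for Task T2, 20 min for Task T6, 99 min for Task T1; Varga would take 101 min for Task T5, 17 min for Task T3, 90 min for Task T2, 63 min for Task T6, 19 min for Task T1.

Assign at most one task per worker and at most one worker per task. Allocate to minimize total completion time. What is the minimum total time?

Optimal: Leclerc→Task T3 (33 min), Rossi→Task T5 (85 min), Delgado→Task T2 (48 min), Huang→Task T6 (20 min), Varga→Task T1 (19 min) — total 33+85+48+20+19 = 205 min.
Min-entry greedy (repeatedly take the single cheapest remaining cell) gives 224 min, worse by 19.
Swapping Rossi↔Leclerc (Rossi→Task T3 115 min, Leclerc→Task T5 71 min) adds 68.
Every other assignment is strictly worse.

Minimum total: 205 min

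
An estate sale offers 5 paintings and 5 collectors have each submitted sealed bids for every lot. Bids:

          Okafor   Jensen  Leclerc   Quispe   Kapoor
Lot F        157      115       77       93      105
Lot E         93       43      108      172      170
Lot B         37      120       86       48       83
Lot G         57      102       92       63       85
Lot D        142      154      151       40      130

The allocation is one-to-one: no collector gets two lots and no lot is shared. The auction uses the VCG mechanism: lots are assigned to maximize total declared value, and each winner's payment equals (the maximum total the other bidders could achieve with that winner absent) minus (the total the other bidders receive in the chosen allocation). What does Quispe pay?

Efficient allocation: Okafor→Lot F ($157), Jensen→Lot B ($120), Leclerc→Lot D ($151), Quispe→Lot E ($172), Kapoor→Lot G ($85); total welfare W = $685.
Quispe receives Lot E at value $172, so the others get W − 172 = $513.
Without Quispe: best allocation of the remaining 4 bidders over all 5 lots is Okafor→Lot F ($157), Jensen→Lot B ($120), Leclerc→Lot D ($151), Kapoor→Lot E ($170), total $598.
VCG payment = (others' best without Quispe) − (others' welfare with Quispe) = 598 − 513 = $85.

Quispe pays $85.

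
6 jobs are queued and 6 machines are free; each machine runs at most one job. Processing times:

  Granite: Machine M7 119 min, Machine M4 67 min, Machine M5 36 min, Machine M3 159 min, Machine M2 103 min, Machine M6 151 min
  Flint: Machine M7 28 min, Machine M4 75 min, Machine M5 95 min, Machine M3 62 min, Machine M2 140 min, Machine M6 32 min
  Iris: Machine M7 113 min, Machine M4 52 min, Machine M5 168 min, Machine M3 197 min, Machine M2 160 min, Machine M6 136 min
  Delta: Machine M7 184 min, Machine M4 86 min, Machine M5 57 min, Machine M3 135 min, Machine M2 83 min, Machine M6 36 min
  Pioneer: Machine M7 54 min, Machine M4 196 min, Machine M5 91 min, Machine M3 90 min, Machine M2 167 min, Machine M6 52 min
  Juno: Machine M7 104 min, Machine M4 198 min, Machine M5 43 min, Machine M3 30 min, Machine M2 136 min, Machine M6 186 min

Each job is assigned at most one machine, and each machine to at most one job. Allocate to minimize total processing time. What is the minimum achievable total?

Optimal: Granite→Machine M5 (36 min), Flint→Machine M7 (28 min), Iris→Machine M4 (52 min), Delta→Machine M2 (83 min), Pioneer→Machine M6 (52 min), Juno→Machine M3 (30 min) — total 36+28+52+83+52+30 = 281 min.
Min-entry greedy (repeatedly take the single cheapest remaining cell) gives 349 min, worse by 68.
Next-best assignment: Granite→Machine M5, Flint→Machine M6, Iris→Machine M4, Delta→Machine M2, Pioneer→Machine M7, Juno→Machine M3 = 287 min.

Minimum total: 281 min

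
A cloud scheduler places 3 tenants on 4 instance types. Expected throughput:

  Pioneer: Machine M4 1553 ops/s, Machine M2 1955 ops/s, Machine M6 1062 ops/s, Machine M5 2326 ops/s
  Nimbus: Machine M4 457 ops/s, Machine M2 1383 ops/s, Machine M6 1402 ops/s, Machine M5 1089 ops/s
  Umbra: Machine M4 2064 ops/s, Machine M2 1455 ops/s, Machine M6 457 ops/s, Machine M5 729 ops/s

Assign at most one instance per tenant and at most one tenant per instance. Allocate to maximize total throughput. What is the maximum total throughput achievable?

Maximum total: 5792 ops/s

Optimal: Pioneer→Machine M5 (2326 ops/s), Nimbus→Machine M6 (1402 ops/s), Umbra→Machine M4 (2064 ops/s) — total 2326+1402+2064 = 5792 ops/s.
Column-greedy (each instance in turn goes to its best remaining tenant) gives 5421 ops/s, worse by 371.
No other one-to-one assignment exceeds 5792 ops/s.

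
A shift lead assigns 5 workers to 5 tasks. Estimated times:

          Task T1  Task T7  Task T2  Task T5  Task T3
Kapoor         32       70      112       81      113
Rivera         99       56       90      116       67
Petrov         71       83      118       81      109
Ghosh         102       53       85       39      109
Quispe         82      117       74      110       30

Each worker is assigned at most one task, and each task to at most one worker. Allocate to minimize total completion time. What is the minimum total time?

This is a one-to-one assignment (minimum-cost bipartite matching).
Optimal: Kapoor→Task T1 (32 min), Rivera→Task T2 (90 min), Petrov→Task T7 (83 min), Ghosh→Task T5 (39 min), Quispe→Task T3 (30 min) — total 32+90+83+39+30 = 274 min.
Row-greedy (each worker in turn takes its cheapest remaining task) gives 284 min, worse by 10.
Next-best assignment: Kapoor→Task T1, Rivera→Task T7, Petrov→Task T2, Ghosh→Task T5, Quispe→Task T3 = 275 min.

Min total: 274 min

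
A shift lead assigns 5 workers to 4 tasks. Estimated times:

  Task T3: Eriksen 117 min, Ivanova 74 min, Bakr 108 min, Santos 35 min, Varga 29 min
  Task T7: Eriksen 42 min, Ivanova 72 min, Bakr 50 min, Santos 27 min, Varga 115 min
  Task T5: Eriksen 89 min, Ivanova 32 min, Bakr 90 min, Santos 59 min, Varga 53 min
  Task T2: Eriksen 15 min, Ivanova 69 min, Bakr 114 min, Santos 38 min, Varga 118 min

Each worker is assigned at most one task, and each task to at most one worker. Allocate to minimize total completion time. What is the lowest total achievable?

Minimum total: 103 min

Optimal: Varga→Task T3 (29 min), Santos→Task T7 (27 min), Ivanova→Task T5 (32 min), Eriksen→Task T2 (15 min) — total 29+27+32+15 = 103 min.
Row-greedy (each worker in turn takes its cheapest remaining task) gives 132 min, worse by 29.
No other one-to-one assignment undercuts 103 min.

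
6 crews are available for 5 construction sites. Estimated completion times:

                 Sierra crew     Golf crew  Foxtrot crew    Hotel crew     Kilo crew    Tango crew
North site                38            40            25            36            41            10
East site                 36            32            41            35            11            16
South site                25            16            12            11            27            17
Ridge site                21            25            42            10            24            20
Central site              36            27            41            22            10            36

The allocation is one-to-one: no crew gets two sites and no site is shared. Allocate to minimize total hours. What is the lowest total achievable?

This is the linear assignment problem.
Optimal: Tango crew→North site (10 hours), Kilo crew→East site (11 hours), Foxtrot crew→South site (12 hours), Hotel crew→Ridge site (10 hours), Golf crew→Central site (27 hours) — total 10+11+12+10+27 = 70 hours.
Min-entry greedy (repeatedly take the single cheapest remaining cell) gives 74 hours, worse by 4.
Checked against all permutations: 70 hours is optimal.

Minimum total: 70 hours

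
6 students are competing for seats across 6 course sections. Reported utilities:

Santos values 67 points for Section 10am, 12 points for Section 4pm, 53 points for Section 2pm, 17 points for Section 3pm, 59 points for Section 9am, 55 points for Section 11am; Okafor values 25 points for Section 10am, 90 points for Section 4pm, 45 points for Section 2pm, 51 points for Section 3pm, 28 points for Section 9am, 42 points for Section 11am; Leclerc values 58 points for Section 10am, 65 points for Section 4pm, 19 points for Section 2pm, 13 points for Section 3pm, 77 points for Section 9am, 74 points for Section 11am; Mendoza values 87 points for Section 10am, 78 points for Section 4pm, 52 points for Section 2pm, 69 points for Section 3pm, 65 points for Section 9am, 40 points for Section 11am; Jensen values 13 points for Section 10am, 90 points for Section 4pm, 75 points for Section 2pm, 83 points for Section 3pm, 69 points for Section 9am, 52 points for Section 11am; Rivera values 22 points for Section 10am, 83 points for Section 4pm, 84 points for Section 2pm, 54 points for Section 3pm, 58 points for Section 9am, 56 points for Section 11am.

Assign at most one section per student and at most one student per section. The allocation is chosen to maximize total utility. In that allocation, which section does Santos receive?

Optimal: Santos→Section 9am (59 points), Okafor→Section 4pm (90 points), Leclerc→Section 11am (74 points), Mendoza→Section 10am (87 points), Jensen→Section 3pm (83 points), Rivera→Section 2pm (84 points) — total 59+90+74+87+83+84 = 477 points.
Row-greedy (each student in turn takes its best remaining section) gives 434 points, worse by 43.
Next-best assignment: Santos→Section 11am, Okafor→Section 4pm, Leclerc→Section 9am, Mendoza→Section 10am, Jensen→Section 3pm, Rivera→Section 2pm = 476 points.
Swapping Mendoza↔Jensen (Mendoza→Section 3pm 69 points, Jensen→Section 10am 13 points) loses 88.
Every other assignment is strictly worse.
Santos's own top section is Section 10am (67 points), but forcing Santos→Section 10am and reassigning the rest optimally gives only 463 points — worse by 14.

Santos receives Section 9am.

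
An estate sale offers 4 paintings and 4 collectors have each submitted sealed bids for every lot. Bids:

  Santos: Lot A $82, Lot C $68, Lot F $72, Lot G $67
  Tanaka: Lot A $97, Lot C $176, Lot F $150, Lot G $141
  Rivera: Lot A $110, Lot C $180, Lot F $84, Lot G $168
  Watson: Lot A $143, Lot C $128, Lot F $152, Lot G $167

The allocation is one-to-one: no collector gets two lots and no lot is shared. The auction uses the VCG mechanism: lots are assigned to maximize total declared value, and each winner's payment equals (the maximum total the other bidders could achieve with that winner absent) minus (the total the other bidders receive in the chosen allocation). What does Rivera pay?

Rivera pays $26.

Efficient allocation: Santos→Lot A ($82), Tanaka→Lot F ($150), Rivera→Lot C ($180), Watson→Lot G ($167); total welfare W = $579.
Rivera receives Lot C at value $180, so the others get W − 180 = $399.
Without Rivera: best allocation of the remaining 3 bidders over all 4 lots is Santos→Lot A ($82), Tanaka→Lot C ($176), Watson→Lot G ($167), total $425.
VCG payment = (others' best without Rivera) − (others' welfare with Rivera) = 425 − 399 = $26.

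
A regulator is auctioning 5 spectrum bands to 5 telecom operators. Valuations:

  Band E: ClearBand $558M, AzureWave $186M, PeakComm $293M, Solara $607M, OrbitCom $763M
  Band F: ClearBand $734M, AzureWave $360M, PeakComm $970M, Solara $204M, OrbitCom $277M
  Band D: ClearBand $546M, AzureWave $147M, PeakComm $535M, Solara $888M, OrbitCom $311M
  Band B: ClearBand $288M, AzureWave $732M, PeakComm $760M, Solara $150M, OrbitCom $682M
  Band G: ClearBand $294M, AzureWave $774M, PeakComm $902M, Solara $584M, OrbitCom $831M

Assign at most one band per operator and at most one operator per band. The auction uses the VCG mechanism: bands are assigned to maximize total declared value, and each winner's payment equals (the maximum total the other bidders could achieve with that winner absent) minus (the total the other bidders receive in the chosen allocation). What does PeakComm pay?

Efficient allocation: ClearBand→Band F ($734M), AzureWave→Band B ($732M), PeakComm→Band G ($902M), Solara→Band D ($888M), OrbitCom→Band E ($763M); total welfare W = $4019M.
PeakComm receives Band G at value $902M, so the others get W − 902 = $3117M.
Without PeakComm: best allocation of the remaining 4 bidders over all 5 bands is ClearBand→Band F ($734M), AzureWave→Band B ($732M), Solara→Band D ($888M), OrbitCom→Band G ($831M), total $3185M.
VCG payment = (others' best without PeakComm) − (others' welfare with PeakComm) = 3185 − 3117 = $68M.

PeakComm pays $68M.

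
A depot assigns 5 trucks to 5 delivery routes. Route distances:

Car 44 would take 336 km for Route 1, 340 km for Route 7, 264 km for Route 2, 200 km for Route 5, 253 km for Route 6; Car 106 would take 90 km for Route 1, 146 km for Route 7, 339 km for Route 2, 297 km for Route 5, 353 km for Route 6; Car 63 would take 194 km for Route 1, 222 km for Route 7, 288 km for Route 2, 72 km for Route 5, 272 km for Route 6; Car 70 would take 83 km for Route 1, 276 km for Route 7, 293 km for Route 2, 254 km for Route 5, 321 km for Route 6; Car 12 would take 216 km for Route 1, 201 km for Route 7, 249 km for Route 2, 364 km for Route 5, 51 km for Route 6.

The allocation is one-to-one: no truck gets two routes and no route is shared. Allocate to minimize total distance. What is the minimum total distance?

Min total: 616 km

Optimal: Car 44→Route 2 (264 km), Car 106→Route 7 (146 km), Car 63→Route 5 (72 km), Car 70→Route 1 (83 km), Car 12→Route 6 (51 km) — total 264+146+72+83+51 = 616 km.
Row-greedy (each truck in turn takes its cheapest remaining route) gives 856 km, worse by 240.
Next-best assignment: Car 44→Route 2, Car 106→Route 1, Car 63→Route 5, Car 70→Route 7, Car 12→Route 6 = 753 km.
Every other assignment is strictly worse.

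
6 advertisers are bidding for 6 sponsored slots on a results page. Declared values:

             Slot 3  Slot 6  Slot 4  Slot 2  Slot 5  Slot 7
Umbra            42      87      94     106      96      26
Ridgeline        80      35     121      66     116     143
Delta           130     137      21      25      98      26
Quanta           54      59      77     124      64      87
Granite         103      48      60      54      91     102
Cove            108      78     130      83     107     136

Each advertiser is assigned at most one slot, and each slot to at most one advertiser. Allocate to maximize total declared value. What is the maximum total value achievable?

Optimal: Umbra→Slot 5 ($96), Ridgeline→Slot 7 ($143), Delta→Slot 6 ($137), Quanta→Slot 2 ($124), Granite→Slot 3 ($103), Cove→Slot 4 ($130) — total 96+143+137+124+103+130 = $733.
Column-greedy (each slot in turn goes to its best remaining advertiser) gives $689, worse by 44.
Swapping Ridgeline↔Cove (Ridgeline→Slot 4 $121, Cove→Slot 7 $136) loses 16.
Checked against all permutations: $733 is optimal.

Maximum total: $733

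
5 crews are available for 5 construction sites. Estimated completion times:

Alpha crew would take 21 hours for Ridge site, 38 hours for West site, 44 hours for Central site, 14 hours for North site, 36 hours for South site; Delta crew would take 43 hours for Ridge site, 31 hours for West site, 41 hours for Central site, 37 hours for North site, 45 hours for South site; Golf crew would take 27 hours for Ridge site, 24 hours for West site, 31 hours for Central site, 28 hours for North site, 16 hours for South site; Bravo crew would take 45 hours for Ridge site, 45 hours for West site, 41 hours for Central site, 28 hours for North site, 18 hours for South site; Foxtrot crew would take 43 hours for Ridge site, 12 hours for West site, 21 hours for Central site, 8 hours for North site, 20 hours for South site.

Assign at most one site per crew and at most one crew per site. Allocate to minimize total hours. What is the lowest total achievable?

Min total: 109 hours

Optimal: Alpha crew→Ridge site (21 hours), Delta crew→West site (31 hours), Golf crew→Central site (31 hours), Bravo crew→South site (18 hours), Foxtrot crew→North site (8 hours) — total 21+31+31+18+8 = 109 hours.
Row-greedy (each crew in turn takes its cheapest remaining site) gives 145 hours, worse by 36.
Swapping Foxtrot crew↔Bravo crew (Foxtrot crew→South site 20 hours, Bravo crew→North site 28 hours) adds 22.
Checked against all permutations: 109 hours is optimal.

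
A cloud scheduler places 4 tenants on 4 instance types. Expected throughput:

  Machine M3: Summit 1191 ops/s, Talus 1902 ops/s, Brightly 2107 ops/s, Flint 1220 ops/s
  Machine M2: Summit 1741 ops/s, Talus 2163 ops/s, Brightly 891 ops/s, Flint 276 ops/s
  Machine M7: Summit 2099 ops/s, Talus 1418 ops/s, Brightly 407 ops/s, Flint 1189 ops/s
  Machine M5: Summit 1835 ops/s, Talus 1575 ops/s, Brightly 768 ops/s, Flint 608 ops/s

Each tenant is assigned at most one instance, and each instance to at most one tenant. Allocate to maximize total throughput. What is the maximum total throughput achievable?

Maximum total: 7294 ops/s

This is a one-to-one assignment (maximum-weight bipartite matching).
Optimal: Summit→Machine M5 (1835 ops/s), Talus→Machine M2 (2163 ops/s), Brightly→Machine M3 (2107 ops/s), Flint→Machine M7 (1189 ops/s) — total 1835+2163+2107+1189 = 7294 ops/s.
Max-entry greedy (repeatedly take the single best remaining cell) gives 6977 ops/s, worse by 317.
No other one-to-one assignment exceeds 7294 ops/s.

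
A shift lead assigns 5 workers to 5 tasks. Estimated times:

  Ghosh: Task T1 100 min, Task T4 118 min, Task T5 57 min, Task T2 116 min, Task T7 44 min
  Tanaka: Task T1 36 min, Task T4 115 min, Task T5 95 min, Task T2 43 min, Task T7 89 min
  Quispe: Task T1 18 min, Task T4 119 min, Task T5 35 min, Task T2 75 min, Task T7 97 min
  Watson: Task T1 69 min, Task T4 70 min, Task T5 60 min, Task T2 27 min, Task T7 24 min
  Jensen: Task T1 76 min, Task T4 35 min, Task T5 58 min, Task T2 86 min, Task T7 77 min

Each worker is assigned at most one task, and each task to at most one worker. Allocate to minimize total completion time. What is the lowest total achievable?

This is a one-to-one assignment (minimum-cost bipartite matching).
Optimal: Ghosh→Task T5 (57 min), Tanaka→Task T2 (43 min), Quispe→Task T1 (18 min), Watson→Task T7 (24 min), Jensen→Task T4 (35 min) — total 57+43+18+24+35 = 177 min.
Checked against all permutations: 177 min is optimal.

Min total: 177 min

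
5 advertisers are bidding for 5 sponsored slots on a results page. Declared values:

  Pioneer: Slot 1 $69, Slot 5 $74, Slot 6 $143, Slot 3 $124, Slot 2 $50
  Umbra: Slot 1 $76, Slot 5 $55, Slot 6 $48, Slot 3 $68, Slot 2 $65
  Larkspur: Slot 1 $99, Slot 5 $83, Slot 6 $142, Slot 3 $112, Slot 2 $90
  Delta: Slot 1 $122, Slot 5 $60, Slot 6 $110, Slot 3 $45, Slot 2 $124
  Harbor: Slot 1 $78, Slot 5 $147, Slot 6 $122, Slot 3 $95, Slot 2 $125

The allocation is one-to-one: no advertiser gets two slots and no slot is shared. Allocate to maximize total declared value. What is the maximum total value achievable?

Max total: $613

This is a one-to-one assignment (maximum-weight bipartite matching).
Optimal: Pioneer→Slot 3 ($124), Umbra→Slot 1 ($76), Larkspur→Slot 6 ($142), Delta→Slot 2 ($124), Harbor→Slot 5 ($147) — total 124+76+142+124+147 = $613.
Max-entry greedy (repeatedly take the single best remaining cell) gives $602, worse by 11.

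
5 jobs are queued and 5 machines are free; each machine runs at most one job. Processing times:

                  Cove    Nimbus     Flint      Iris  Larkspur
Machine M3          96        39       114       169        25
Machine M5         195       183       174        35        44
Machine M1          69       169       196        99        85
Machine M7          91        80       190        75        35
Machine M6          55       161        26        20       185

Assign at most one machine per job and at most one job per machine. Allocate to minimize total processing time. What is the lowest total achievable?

Treat this as an assignment problem: match each job to one machine.
Optimal: Cove→Machine M1 (69 min), Nimbus→Machine M3 (39 min), Flint→Machine M6 (26 min), Iris→Machine M5 (35 min), Larkspur→Machine M7 (35 min) — total 69+39+26+35+35 = 204 min.
Min-entry greedy (repeatedly take the single cheapest remaining cell) gives 368 min, worse by 164.
Next-best assignment: Cove→Machine M1, Nimbus→Machine M7, Flint→Machine M6, Iris→Machine M5, Larkspur→Machine M3 = 235 min.
Checked against all permutations: 204 min is optimal.

Min total: 204 min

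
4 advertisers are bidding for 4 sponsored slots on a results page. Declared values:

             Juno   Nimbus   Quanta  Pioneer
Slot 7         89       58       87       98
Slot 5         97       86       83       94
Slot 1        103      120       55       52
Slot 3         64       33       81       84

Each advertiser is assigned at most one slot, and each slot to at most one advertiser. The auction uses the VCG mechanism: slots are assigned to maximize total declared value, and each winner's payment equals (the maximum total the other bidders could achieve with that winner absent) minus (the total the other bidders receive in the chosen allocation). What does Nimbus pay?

Efficient allocation: Juno→Slot 5 ($97), Nimbus→Slot 1 ($120), Quanta→Slot 3 ($81), Pioneer→Slot 7 ($98); total welfare W = $396.
Nimbus receives Slot 1 at value $120, so the others get W − 120 = $276.
Without Nimbus: best allocation of the remaining 3 bidders over all 4 slots is Juno→Slot 1 ($103), Quanta→Slot 7 ($87), Pioneer→Slot 5 ($94), total $284.
VCG payment = (others' best without Nimbus) − (others' welfare with Nimbus) = 284 − 276 = $8.

Nimbus pays $8.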